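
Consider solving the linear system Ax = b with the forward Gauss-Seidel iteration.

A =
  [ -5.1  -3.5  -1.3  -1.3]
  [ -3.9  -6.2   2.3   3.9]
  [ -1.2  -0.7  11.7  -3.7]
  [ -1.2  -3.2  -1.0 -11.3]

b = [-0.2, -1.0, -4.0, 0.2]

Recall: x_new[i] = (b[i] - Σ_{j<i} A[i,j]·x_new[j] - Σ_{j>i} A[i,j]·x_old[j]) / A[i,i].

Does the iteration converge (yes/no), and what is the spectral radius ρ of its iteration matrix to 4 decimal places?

Write A = D+L+U with D = diag(-5.1, -6.2, 11.7, -11.3).
Gauss-Seidel: T = -(D+L)⁻¹U, row 0 first, T[0,1] = -(-3.5)/(-5.1) = -0.6863; later rows by forward substitution.
  T[0,:] = [+0.0000  -0.6863  -0.2549  -0.2549]
  T[1,:] = [+0.0000  +0.4317  +0.5313  +0.7894]
  T[2,:] = [+0.0000  -0.0446  +0.0056  +0.3373]
  T[3,:] = [+0.0000  -0.0454  -0.1239  -0.2263]
eigenvalue magnitudes: 0.2938, 0.1706, 0.1706, 0.0000.
ρ = 0.2938; 0.2938 < 1 ⇒ converges.

yes, ρ = 0.2938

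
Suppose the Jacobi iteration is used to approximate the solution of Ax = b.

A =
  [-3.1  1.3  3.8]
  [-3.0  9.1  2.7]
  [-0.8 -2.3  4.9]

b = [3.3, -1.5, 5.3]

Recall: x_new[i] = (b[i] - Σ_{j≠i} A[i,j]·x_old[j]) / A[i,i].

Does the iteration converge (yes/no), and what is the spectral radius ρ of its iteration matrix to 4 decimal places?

Diagonal D = diag(-3.1, 9.1, 4.9); L, U strict lower/upper.
T_J = -D⁻¹(L+U): T[1,0] = -(-3)/(9.1) = +0.3297; T[1,1] = 0.
  T[0,:] = [+0.0000, +0.4194, +1.2258]
  T[1,:] = [+0.3297, +0.0000, -0.2967]
  T[2,:] = [+0.1633, +0.4694, +0.0000]
moduli |λ_i(T)| = 0.6717, 0.5021, 0.5021.
ρ(T) = max|λ| = 0.6717; 0.6717 < 1 ⇒ converges.

yes, ρ = 0.6717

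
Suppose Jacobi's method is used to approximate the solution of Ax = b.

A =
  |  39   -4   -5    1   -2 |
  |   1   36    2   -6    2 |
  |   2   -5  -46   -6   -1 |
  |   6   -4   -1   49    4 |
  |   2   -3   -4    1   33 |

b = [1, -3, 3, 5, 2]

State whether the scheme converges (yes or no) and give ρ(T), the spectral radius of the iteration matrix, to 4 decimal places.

yes, ρ = 0.1863

Let D = diag(39, 36, -46, 49, 33); L, U the strict triangles.
Jacobi T = -D⁻¹(L+U): T[0,1] = -(-4)/(39) = +0.1026; T[0,0] = 0.
  T[0,:] = [+0.0000  +0.1026  +0.1282  -0.0256  +0.0513]
  T[1,:] = [-0.0278  +0.0000  -0.0556  +0.1667  -0.0556]
  T[2,:] = [+0.0435  -0.1087  +0.0000  -0.1304  -0.0217]
  T[3,:] = [-0.1224  +0.0816  +0.0204  +0.0000  -0.0816]
  T[4,:] = [-0.0606  +0.0909  +0.1212  -0.0303  +0.0000]
eigenvalue magnitudes: 0.1863, 0.1372, 0.1197, 0.1197, 0.0138.
ρ = 0.1863; 0.1863 < 1 ⇒ converges.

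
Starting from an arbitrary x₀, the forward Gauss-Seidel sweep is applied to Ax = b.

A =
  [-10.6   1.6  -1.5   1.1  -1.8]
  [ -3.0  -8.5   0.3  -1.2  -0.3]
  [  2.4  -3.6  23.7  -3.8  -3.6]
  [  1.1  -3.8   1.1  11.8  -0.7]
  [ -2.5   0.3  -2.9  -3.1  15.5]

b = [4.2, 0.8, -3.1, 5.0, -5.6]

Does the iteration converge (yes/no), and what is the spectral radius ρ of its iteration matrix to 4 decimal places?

Diagonal D = diag(-10.6, -8.5, 23.7, 11.8, 15.5); L, U strict lower/upper.
Gauss-Seidel: T = -(D+L)⁻¹U, row 0 first, T[0,2] = -(-1.5)/(-10.6) = -0.1415; later rows by forward substitution.
  T[0,:] = [+0.0000, +0.1509, -0.1415, +0.1038, -0.1698]
  T[1,:] = [+0.0000, -0.0533, +0.0852, -0.1778, +0.0246]
  T[2,:] = [+0.0000, -0.0234, +0.0273, +0.1228, +0.1728]
  T[3,:] = [+0.0000, -0.0290, +0.0381, -0.0784, +0.0670]
  T[4,:] = [+0.0000, +0.0152, -0.0118, +0.0275, +0.0179]
|λ(T)| sorted: 0.1589, 0.0492, 0.0323, 0.0323, 0.0000.
ρ(T) = max|λ| = 0.1589; 0.1589 < 1, so it converges for any x₀.

yes, ρ = 0.1589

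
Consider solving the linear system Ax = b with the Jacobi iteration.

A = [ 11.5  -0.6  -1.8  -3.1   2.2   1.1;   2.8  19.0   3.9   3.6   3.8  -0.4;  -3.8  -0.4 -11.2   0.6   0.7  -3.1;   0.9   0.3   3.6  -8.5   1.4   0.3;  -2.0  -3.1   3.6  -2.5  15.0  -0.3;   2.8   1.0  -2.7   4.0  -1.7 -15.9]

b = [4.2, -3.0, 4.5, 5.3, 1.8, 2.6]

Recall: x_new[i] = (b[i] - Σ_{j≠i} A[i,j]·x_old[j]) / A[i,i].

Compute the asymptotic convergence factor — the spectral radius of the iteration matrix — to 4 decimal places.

Let D = diag(11.5, 19, -11.2, -8.5, 15, -15.9); L, U the strict triangles.
Jacobi T = -D⁻¹(L+U): T[3,5] = -(0.3)/(-8.5) = +0.0353; T[3,3] = 0.
  T[0,:] = [+0.0000 +0.0522 +0.1565 +0.2696 -0.1913 -0.0957]
  T[1,:] = [-0.1474 +0.0000 -0.2053 -0.1895 -0.2000 +0.0211]
  T[2,:] = [-0.3393 -0.0357 +0.0000 +0.0536 +0.0625 -0.2768]
  T[3,:] = [+0.1059 +0.0353 +0.4235 +0.0000 +0.1647 +0.0353]
  T[4,:] = [+0.1333 +0.2067 -0.2400 +0.1667 +0.0000 +0.0200]
  T[5,:] = [+0.1761 +0.0629 -0.1698 +0.2516 -0.1069 +0.0000]
eigenvalue magnitudes: 0.5004, 0.4182, 0.4182, 0.2350, 0.2350, 0.0198.
ρ = 0.5004; 0.5004 < 1, so it converges for any x₀.

0.5004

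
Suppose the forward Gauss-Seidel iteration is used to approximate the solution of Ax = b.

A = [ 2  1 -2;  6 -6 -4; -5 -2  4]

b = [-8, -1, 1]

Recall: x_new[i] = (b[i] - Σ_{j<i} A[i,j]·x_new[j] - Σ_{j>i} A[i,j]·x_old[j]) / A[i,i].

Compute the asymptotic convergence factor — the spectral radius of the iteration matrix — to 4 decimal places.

1.2500

Diagonal D = diag(2, -6, 4); L, U strict lower/upper.
GS T = -(D+L)⁻¹U: row 0 first, T[0,2] = -(-2)/(2) = +1.0000; later rows by forward substitution.
  T[0,:] = [+0.0000, -0.5000, +1.0000]
  T[1,:] = [+0.0000, -0.5000, +0.3333]
  T[2,:] = [+0.0000, -0.8750, +1.4167]
|λ(T)| sorted: 1.2500, 0.3333, 0.0000.
ρ(T) = max|λ| = 1.2500; 1.2500 > 1, so it fails to converge.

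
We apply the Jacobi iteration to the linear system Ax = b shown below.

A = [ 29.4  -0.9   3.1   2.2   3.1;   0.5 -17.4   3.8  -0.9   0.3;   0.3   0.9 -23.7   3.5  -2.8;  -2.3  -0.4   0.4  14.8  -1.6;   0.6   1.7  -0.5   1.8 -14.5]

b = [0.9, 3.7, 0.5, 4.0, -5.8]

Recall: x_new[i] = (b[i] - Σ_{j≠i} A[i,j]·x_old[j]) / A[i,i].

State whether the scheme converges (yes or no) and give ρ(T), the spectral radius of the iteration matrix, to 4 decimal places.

yes, ρ = 0.2433

Let D = diag(29.4, -17.4, -23.7, 14.8, -14.5); L, U the strict triangles.
Jacobi: T = -D⁻¹(L+U), T[0,4] = -(3.1)/(29.4) = -0.1054; T[0,0] = 0.
  T[0,:] = [+0.0000 +0.0306 -0.1054 -0.0748 -0.1054]
  T[1,:] = [+0.0287 +0.0000 +0.2184 -0.0517 +0.0172]
  T[2,:] = [+0.0127 +0.0380 +0.0000 +0.1477 -0.1181]
  T[3,:] = [+0.1554 +0.0270 -0.0270 +0.0000 +0.1081]
  T[4,:] = [+0.0414 +0.1172 -0.0345 +0.1241 +0.0000]
eigenvalue magnitudes: 0.2433, 0.1515, 0.1515, 0.1333, 0.1333.
ρ(T) = max|λ| = 0.2433; 0.2433 < 1: convergent.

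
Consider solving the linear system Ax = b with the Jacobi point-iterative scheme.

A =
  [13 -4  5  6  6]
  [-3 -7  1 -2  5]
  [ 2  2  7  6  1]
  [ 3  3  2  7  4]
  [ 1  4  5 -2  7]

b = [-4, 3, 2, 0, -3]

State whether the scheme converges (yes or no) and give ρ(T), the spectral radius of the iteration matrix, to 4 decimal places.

Let D = diag(13, -7, 7, 7, 7); L, U the strict triangles.
Jacobi T = -D⁻¹(L+U): T[0,2] = -(5)/(13) = -0.3846; T[0,0] = 0.
  T[0,:] = [+0.0000  +0.3077  -0.3846  -0.4615  -0.4615]
  T[1,:] = [-0.4286  +0.0000  +0.1429  -0.2857  +0.7143]
  T[2,:] = [-0.2857  -0.2857  +0.0000  -0.8571  -0.1429]
  T[3,:] = [-0.4286  -0.4286  -0.2857  +0.0000  -0.5714]
  T[4,:] = [-0.1429  -0.5714  -0.7143  +0.2857  +0.0000]
|λ(T)| sorted: 1.1404, 0.7245, 0.7245, 0.6032, 0.6032.
spectral radius ρ = 1.1404; 1.1404 > 1, so it fails to converge.

no, ρ = 1.1404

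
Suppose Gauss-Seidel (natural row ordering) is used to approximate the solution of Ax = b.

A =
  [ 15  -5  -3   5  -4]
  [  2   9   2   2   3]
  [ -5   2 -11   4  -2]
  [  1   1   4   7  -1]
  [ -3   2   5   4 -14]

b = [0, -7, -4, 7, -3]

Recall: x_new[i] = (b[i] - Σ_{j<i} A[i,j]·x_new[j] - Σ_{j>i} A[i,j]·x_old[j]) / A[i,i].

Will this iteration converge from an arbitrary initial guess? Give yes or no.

yes

Split A = D + L + U, D = diag(15, 9, -11, 7, -14).
GS T = -(D+L)⁻¹U: row 0 first, T[0,2] = -(-3)/(15) = +0.2000; later rows by forward substitution.
  T[0,:] = [+0.0000 +0.3333 +0.2000 -0.3333 +0.2667]
  T[1,:] = [+0.0000 -0.0741 -0.2667 -0.1481 -0.3926]
  T[2,:] = [+0.0000 -0.1650 -0.1394 +0.4882 -0.3744]
  T[3,:] = [+0.0000 +0.0572 +0.0892 -0.2102 +0.3748]
  T[4,:] = [+0.0000 -0.1246 -0.1053 +0.1646 -0.1399]
|eigenvalues of T|: 0.7114, 0.2162, 0.0732, 0.0732, 0.0000.
ρ = 0.7114; 0.7114 < 1 ⇒ converges.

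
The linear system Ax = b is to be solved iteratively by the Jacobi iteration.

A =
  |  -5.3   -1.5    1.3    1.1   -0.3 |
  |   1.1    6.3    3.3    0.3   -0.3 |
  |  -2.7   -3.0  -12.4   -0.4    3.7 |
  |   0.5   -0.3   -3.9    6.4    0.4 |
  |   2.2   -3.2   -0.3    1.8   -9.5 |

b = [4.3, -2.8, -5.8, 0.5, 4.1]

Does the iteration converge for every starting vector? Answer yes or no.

Let D = diag(-5.3, 6.3, -12.4, 6.4, -9.5); L, U the strict triangles.
Jacobi: T = -D⁻¹(L+U), T[0,4] = -(-0.3)/(-5.3) = -0.0566; T[0,0] = 0.
  T[0,:] = [+0.0000, -0.2830, +0.2453, +0.2075, -0.0566]
  T[1,:] = [-0.1746, +0.0000, -0.5238, -0.0476, +0.0476]
  T[2,:] = [-0.2177, -0.2419, +0.0000, -0.0323, +0.2984]
  T[3,:] = [-0.0781, +0.0469, +0.6094, +0.0000, -0.0625]
  T[4,:] = [+0.2316, -0.3368, -0.0316, +0.1895, +0.0000]
|eigenvalues of T|: 0.5171, 0.4199, 0.4199, 0.3703, 0.0191.
ρ = 0.5171; 0.5171 < 1 ⇒ converges.

yes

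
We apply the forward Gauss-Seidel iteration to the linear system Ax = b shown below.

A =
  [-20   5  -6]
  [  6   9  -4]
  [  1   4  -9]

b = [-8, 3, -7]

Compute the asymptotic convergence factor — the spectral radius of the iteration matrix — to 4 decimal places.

Split A = D + L + U, D = diag(-20, 9, -9).
Gauss-Seidel: T = -(D+L)⁻¹U, row 0 first, T[0,2] = -(-6)/(-20) = -0.3000; later rows by forward substitution.
  T[0,:] = [+0.0000, +0.2500, -0.3000]
  T[1,:] = [+0.0000, -0.1667, +0.6444]
  T[2,:] = [+0.0000, -0.0463, +0.2531]
|roots of det(T-λI)|: 0.1624, 0.0760, 0.0000.
ρ = 0.1624; 0.1624 < 1, so it converges for any x₀.

0.1624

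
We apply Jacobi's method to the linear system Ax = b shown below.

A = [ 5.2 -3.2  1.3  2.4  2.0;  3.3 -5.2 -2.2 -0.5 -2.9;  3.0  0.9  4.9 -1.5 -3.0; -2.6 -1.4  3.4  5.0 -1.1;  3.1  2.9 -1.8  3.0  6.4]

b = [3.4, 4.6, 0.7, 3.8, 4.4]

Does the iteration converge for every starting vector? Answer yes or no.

Diagonal D = diag(5.2, -5.2, 4.9, 5, 6.4); L, U strict lower/upper.
Jacobi: T = -D⁻¹(L+U), T[4,1] = -(2.9)/(6.4) = -0.4531; T[4,4] = 0.
  T[0,:] = [+0.0000  +0.6154  -0.2500  -0.4615  -0.3846]
  T[1,:] = [+0.6346  +0.0000  -0.4231  -0.0962  -0.5577]
  T[2,:] = [-0.6122  -0.1837  +0.0000  +0.3061  +0.6122]
  T[3,:] = [+0.5200  +0.2800  -0.6800  +0.0000  +0.2200]
  T[4,:] = [-0.4844  -0.4531  +0.2812  -0.4688  +0.0000]
eigenvalue magnitudes: 1.2858, 0.6724, 0.6724, 0.5019, 0.4025.
ρ = 1.2858; 1.2858 > 1 ⇒ diverges.

no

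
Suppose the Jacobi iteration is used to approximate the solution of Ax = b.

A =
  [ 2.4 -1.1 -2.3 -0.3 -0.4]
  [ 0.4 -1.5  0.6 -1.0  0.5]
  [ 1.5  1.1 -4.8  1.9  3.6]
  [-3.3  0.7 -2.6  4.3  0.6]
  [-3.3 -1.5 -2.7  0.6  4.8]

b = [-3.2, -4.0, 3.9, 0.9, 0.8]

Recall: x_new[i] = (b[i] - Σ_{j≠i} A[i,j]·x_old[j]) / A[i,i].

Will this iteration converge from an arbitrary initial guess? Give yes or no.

no

Write A = D+L+U with D = diag(2.4, -1.5, -4.8, 4.3, 4.8).
Jacobi T = -D⁻¹(L+U): T[0,4] = -(-0.4)/(2.4) = +0.1667; T[0,0] = 0.
  T[0,:] = [+0.0000, +0.4583, +0.9583, +0.1250, +0.1667]
  T[1,:] = [+0.2667, +0.0000, +0.4000, -0.6667, +0.3333]
  T[2,:] = [+0.3125, +0.2292, +0.0000, +0.3958, +0.7500]
  T[3,:] = [+0.7674, -0.1628, +0.6047, +0.0000, -0.1395]
  T[4,:] = [+0.6875, +0.3125, +0.5625, -0.1250, +0.0000]
|eigenvalues of T|: 1.3725, 0.7258, 0.7258, 0.5959, 0.5454.
ρ(T) = max|λ| = 1.3725; 1.3725 > 1 ⇒ diverges.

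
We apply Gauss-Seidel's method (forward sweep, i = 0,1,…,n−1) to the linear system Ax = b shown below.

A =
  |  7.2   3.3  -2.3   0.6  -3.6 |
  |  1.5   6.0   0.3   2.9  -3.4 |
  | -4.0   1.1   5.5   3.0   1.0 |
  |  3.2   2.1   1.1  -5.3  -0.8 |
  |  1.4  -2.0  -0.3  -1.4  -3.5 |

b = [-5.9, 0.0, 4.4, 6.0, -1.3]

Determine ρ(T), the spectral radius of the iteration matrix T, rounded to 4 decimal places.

Write A = D+L+U with D = diag(7.2, 6, 5.5, -5.3, -3.5).
GS T = -(D+L)⁻¹U: row 0 first, T[0,4] = -(-3.6)/(7.2) = +0.5000; later rows by forward substitution.
  T[0,:] = [+0.0000 -0.4583 +0.3194 -0.0833 +0.5000]
  T[1,:] = [+0.0000 +0.1146 -0.1299 -0.4625 +0.4417]
  T[2,:] = [+0.0000 -0.3563 +0.2583 -0.5136 +0.0935]
  T[3,:] = [+0.0000 -0.3053 +0.1950 -0.3402 +0.3453]
  T[4,:] = [+0.0000 -0.0962 +0.1018 +0.4110 -0.1985]
moduli |λ_i(T)| = 0.7393, 0.3452, 0.3452, 0.0086, 0.0000.
ρ(T) = max|λ| = 0.7393; 0.7393 < 1: convergent.

0.7393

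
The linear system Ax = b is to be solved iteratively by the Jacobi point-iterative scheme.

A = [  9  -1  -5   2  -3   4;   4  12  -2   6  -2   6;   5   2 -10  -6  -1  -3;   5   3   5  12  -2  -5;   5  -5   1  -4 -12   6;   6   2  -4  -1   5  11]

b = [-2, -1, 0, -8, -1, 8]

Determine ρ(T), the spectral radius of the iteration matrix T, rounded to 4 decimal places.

1.1679

Diagonal D = diag(9, 12, -10, 12, -12, 11); L, U strict lower/upper.
T_J = -D⁻¹(L+U): T[4,0] = -(5)/(-12) = +0.4167; T[4,4] = 0.
  T[0,:] = [+0.0000  +0.1111  +0.5556  -0.2222  +0.3333  -0.4444]
  T[1,:] = [-0.3333  +0.0000  +0.1667  -0.5000  +0.1667  -0.5000]
  T[2,:] = [+0.5000  +0.2000  +0.0000  -0.6000  -0.1000  -0.3000]
  T[3,:] = [-0.4167  -0.2500  -0.4167  +0.0000  +0.1667  +0.4167]
  T[4,:] = [+0.4167  -0.4167  +0.0833  -0.3333  +0.0000  +0.5000]
  T[5,:] = [-0.5455  -0.1818  +0.3636  +0.0909  -0.4545  +0.0000]
eigenvalue magnitudes: 1.1679, 0.7447, 0.5488, 0.5488, 0.3183, 0.3183.
spectral radius ρ = 1.1679; 1.1679 > 1, so it fails to converge.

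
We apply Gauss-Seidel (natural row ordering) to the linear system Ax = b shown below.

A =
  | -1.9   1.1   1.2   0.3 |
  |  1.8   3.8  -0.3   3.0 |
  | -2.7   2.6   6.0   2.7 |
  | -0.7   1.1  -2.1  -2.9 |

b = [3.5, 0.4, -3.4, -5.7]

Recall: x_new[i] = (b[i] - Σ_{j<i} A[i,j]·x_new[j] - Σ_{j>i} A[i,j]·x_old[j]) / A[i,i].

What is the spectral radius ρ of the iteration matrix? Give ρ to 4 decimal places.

0.8497

A = D + L + U where D = diag(-1.9, 3.8, 6, -2.9).
GS T = -(D+L)⁻¹U: row 0 first, T[0,3] = -(0.3)/(-1.9) = +0.1579; later rows by forward substitution.
  T[0,:] = [+0.0000, +0.5789, +0.6316, +0.1579]
  T[1,:] = [+0.0000, -0.2742, -0.2202, -0.8643]
  T[2,:] = [+0.0000, +0.3794, +0.3796, -0.0044]
  T[3,:] = [+0.0000, -0.5185, -0.5109, -0.3627]
|eigenvalues of T|: 0.8497, 0.6021, 0.0097, 0.0000.
ρ(T) = max|λ| = 0.8497; 0.8497 < 1 ⇒ converges.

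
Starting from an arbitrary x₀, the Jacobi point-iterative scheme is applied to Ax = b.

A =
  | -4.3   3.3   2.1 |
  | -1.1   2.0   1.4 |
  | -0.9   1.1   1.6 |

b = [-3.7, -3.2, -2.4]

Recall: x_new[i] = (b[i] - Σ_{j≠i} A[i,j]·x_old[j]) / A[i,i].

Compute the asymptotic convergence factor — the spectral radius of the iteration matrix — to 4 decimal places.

A = D + L + U where D = diag(-4.3, 2, 1.6).
T_J = -D⁻¹(L+U): T[0,2] = -(2.1)/(-4.3) = +0.4884; T[0,0] = 0.
  T[0,:] = [+0.0000, +0.7674, +0.4884]
  T[1,:] = [+0.5500, +0.0000, -0.7000]
  T[2,:] = [+0.5625, -0.6875, +0.0000]
moduli |λ_i(T)| = 1.2518, 0.6790, 0.5728.
ρ(T) = max|λ| = 1.2518; 1.2518 > 1: divergent.

1.2518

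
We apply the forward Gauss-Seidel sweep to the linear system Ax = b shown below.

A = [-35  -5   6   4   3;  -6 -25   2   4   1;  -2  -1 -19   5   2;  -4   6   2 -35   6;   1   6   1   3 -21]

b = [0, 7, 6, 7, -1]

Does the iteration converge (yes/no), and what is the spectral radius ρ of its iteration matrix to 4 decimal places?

yes, ρ = 0.1671

Diagonal D = diag(-35, -25, -19, -35, -21); L, U strict lower/upper.
T_GS = -(D+L)⁻¹U: row 0 first, T[0,1] = -(-5)/(-35) = -0.1429; later rows by forward substitution.
  T[0,:] = [+0.0000 -0.1429 +0.1714 +0.1143 +0.0857]
  T[1,:] = [+0.0000 +0.0343 +0.0389 +0.1326 +0.0194]
  T[2,:] = [+0.0000 +0.0132 -0.0201 +0.2442 +0.0952]
  T[3,:] = [+0.0000 +0.0230 -0.0141 +0.0236 +0.1704]
  T[4,:] = [+0.0000 +0.0069 +0.0163 +0.0583 +0.0385]
|roots of det(T-λI)|: 0.1671, 0.0832, 0.0832, 0.0212, 0.0000.
spectral radius ρ = 0.1671; 0.1671 < 1 ⇒ converges.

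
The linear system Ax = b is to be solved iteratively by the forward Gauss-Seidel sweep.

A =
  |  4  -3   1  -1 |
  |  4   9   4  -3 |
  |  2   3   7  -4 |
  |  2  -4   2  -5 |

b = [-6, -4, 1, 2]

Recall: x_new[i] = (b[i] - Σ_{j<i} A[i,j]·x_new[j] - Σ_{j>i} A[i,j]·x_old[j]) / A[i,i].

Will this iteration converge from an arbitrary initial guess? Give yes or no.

yes

Write A = D+L+U with D = diag(4, 9, 7, -5).
GS T = -(D+L)⁻¹U: row 0 first, T[0,1] = -(-3)/(4) = +0.7500; later rows by forward substitution.
  T[0,:] = [+0.0000 +0.7500 -0.2500 +0.2500]
  T[1,:] = [+0.0000 -0.3333 -0.3333 +0.2222]
  T[2,:] = [+0.0000 -0.0714 +0.2143 +0.4048]
  T[3,:] = [+0.0000 +0.5381 +0.2524 +0.0841]
|eigenvalues of T|: 0.6803, 0.3347, 0.3347, 0.0000.
ρ(T) = max|λ| = 0.6803; 0.6803 < 1 ⇒ converges.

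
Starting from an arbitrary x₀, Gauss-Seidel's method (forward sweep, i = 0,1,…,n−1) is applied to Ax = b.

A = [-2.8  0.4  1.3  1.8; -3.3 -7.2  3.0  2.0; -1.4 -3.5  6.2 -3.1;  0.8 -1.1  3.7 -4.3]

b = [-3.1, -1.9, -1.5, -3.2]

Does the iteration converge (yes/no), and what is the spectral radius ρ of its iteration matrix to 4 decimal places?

A = D + L + U where D = diag(-2.8, -7.2, 6.2, -4.3).
Gauss-Seidel: T = -(D+L)⁻¹U, row 0 first, T[0,3] = -(1.8)/(-2.8) = +0.6429; later rows by forward substitution.
  T[0,:] = [+0.0000  +0.1429  +0.4643  +0.6429]
  T[1,:] = [+0.0000  -0.0655  +0.2039  -0.0169]
  T[2,:] = [+0.0000  -0.0047  +0.2199  +0.6356]
  T[3,:] = [+0.0000  +0.0393  +0.2235  +0.6709]
|eigenvalues of T|: 0.8899, 0.0789, 0.0789, 0.0000.
spectral radius ρ = 0.8899; 0.8899 < 1, so it converges for any x₀.

yes, ρ = 0.8899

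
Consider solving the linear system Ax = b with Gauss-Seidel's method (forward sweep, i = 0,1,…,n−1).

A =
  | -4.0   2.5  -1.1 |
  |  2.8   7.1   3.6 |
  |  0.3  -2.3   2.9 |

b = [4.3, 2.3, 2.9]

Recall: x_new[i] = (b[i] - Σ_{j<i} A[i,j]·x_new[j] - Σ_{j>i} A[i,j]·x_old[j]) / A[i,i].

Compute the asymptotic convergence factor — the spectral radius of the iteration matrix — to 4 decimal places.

Let D = diag(-4, 7.1, 2.9); L, U the strict triangles.
Gauss-Seidel: T = -(D+L)⁻¹U, row 0 first, T[0,2] = -(-1.1)/(-4) = -0.2750; later rows by forward substitution.
  T[0,:] = [+0.0000  +0.6250  -0.2750]
  T[1,:] = [+0.0000  -0.2465  -0.3986]
  T[2,:] = [+0.0000  -0.2601  -0.2877]
|roots of det(T-λI)|: 0.5897, 0.0556, 0.0000.
ρ(T) = max|λ| = 0.5897; 0.5897 < 1: convergent.

0.5897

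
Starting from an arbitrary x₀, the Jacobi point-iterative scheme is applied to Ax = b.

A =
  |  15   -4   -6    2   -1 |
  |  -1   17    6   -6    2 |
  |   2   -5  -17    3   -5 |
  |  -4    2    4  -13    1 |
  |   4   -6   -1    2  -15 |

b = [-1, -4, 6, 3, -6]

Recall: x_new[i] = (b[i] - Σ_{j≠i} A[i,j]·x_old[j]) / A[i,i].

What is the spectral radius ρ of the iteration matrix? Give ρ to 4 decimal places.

A = D + L + U where D = diag(15, 17, -17, -13, -15).
Jacobi T = -D⁻¹(L+U): T[3,0] = -(-4)/(-13) = -0.3077; T[3,3] = 0.
  T[0,:] = [+0.0000 +0.2667 +0.4000 -0.1333 +0.0667]
  T[1,:] = [+0.0588 +0.0000 -0.3529 +0.3529 -0.1176]
  T[2,:] = [+0.1176 -0.2941 +0.0000 +0.1765 -0.2941]
  T[3,:] = [-0.3077 +0.1538 +0.3077 +0.0000 +0.0769]
  T[4,:] = [+0.2667 -0.4000 -0.0667 +0.1333 +0.0000]
|λ(T)| sorted: 0.8704, 0.3199, 0.3199, 0.2489, 0.2489.
spectral radius ρ = 0.8704; 0.8704 < 1 ⇒ converges.

0.8704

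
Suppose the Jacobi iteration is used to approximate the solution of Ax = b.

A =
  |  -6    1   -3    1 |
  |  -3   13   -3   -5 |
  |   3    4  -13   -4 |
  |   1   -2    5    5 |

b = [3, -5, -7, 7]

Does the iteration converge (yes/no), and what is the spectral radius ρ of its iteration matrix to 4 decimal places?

yes, ρ = 0.8505

Let D = diag(-6, 13, -13, 5); L, U the strict triangles.
T_J = -D⁻¹(L+U): T[1,3] = -(-5)/(13) = +0.3846; T[1,1] = 0.
  T[0,:] = [+0.0000, +0.1667, -0.5000, +0.1667]
  T[1,:] = [+0.2308, +0.0000, +0.2308, +0.3846]
  T[2,:] = [+0.2308, +0.3077, +0.0000, -0.3077]
  T[3,:] = [-0.2000, +0.4000, -1.0000, +0.0000]
moduli |λ_i(T)| = 0.8505, 0.5009, 0.5009, 0.0638.
ρ = 0.8505; 0.8505 < 1: convergent.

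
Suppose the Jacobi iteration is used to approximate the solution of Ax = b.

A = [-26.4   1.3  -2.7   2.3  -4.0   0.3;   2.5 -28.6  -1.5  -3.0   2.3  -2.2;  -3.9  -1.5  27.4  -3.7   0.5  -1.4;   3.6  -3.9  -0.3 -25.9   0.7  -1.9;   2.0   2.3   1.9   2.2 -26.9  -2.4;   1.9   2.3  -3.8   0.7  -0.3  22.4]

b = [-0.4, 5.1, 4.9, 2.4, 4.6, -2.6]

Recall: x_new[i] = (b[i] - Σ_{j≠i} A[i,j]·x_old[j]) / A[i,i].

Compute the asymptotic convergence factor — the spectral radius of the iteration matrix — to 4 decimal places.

0.2501

Split A = D + L + U, D = diag(-26.4, -28.6, 27.4, -25.9, -26.9, 22.4).
Jacobi: T = -D⁻¹(L+U), T[2,3] = -(-3.7)/(27.4) = +0.1350; T[2,2] = 0.
  T[0,:] = [+0.0000 +0.0492 -0.1023 +0.0871 -0.1515 +0.0114]
  T[1,:] = [+0.0874 +0.0000 -0.0524 -0.1049 +0.0804 -0.0769]
  T[2,:] = [+0.1423 +0.0547 +0.0000 +0.1350 -0.0182 +0.0511]
  T[3,:] = [+0.1390 -0.1506 -0.0116 +0.0000 +0.0270 -0.0734]
  T[4,:] = [+0.0743 +0.0855 +0.0706 +0.0818 +0.0000 -0.0892]
  T[5,:] = [-0.0848 -0.1027 +0.1696 -0.0312 +0.0134 +0.0000]
|λ(T)| sorted: 0.2501, 0.2083, 0.2083, 0.1722, 0.1291, 0.0350.
spectral radius ρ = 0.2501; 0.2501 < 1 ⇒ converges.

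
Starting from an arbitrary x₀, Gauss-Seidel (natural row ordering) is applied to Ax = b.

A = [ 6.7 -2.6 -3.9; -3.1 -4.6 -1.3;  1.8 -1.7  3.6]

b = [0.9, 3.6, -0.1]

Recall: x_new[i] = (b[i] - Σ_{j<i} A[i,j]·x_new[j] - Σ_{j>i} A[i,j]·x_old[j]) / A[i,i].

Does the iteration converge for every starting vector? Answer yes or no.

Split A = D + L + U, D = diag(6.7, -4.6, 3.6).
GS T = -(D+L)⁻¹U: row 0 first, T[0,2] = -(-3.9)/(6.7) = +0.5821; later rows by forward substitution.
  T[0,:] = [+0.0000, +0.3881, +0.5821]
  T[1,:] = [+0.0000, -0.2615, -0.6749]
  T[2,:] = [+0.0000, -0.3175, -0.6097]
|roots of det(T-λI)|: 0.9302, 0.0589, 0.0000.
spectral radius ρ = 0.9302; 0.9302 < 1 ⇒ converges.

yes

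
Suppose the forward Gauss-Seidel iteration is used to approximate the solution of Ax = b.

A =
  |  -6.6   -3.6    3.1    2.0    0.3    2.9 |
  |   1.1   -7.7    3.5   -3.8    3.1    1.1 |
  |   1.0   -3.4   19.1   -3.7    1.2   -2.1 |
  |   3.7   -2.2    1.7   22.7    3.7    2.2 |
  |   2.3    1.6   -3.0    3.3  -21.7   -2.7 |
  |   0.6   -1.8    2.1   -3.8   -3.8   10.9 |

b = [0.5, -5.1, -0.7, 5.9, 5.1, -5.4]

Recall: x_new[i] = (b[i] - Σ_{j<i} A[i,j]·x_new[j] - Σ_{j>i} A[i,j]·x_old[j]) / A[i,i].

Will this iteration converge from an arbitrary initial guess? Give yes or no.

yes

A = D + L + U where D = diag(-6.6, -7.7, 19.1, 22.7, -21.7, 10.9).
GS T = -(D+L)⁻¹U: row 0 first, T[0,1] = -(-3.6)/(-6.6) = -0.5455; later rows by forward substitution.
  T[0,:] = [+0.0000 -0.5455 +0.4697 +0.3030 +0.0455 +0.4394]
  T[1,:] = [+0.0000 -0.0779 +0.5216 -0.4502 +0.4091 +0.2056]
  T[2,:] = [+0.0000 +0.0147 +0.0683 +0.0977 +0.0076 +0.1235]
  T[3,:] = [+0.0000 +0.0803 -0.0311 -0.1003 -0.1313 -0.1579]
  T[4,:] = [+0.0000 -0.0534 +0.0741 -0.0298 +0.0140 -0.1038]
  T[5,:] = [+0.0000 +0.0237 +0.0621 -0.1552 +0.0227 -0.1052]
moduli |λ_i(T)| = 0.2532, 0.2049, 0.2049, 0.1399, 0.0361, 0.0000.
ρ = 0.2532; 0.2532 < 1 ⇒ converges.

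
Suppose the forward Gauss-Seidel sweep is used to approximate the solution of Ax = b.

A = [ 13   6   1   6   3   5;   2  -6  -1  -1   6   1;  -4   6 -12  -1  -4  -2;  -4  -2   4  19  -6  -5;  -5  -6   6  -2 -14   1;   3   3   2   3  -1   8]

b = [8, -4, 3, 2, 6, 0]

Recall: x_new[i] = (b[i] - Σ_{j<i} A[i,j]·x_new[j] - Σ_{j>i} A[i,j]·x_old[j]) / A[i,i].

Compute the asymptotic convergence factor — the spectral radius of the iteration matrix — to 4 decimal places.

0.8845

Split A = D + L + U, D = diag(13, -6, -12, 19, -14, 8).
Gauss-Seidel: T = -(D+L)⁻¹U, row 0 first, T[0,1] = -(6)/(13) = -0.4615; later rows by forward substitution.
  T[0,:] = [+0.0000, -0.4615, -0.0769, -0.4615, -0.2308, -0.3846]
  T[1,:] = [+0.0000, -0.1538, -0.1923, -0.3205, +0.9231, +0.0385]
  T[2,:] = [+0.0000, +0.0769, -0.0705, -0.0897, +0.2051, -0.0192]
  T[3,:] = [+0.0000, -0.1296, -0.0216, -0.1120, +0.3212, +0.1903]
  T[4,:] = [+0.0000, +0.2822, +0.0828, +0.2797, -0.2712, +0.1569]
  T[5,:] = [+0.0000, +0.2954, +0.1370, +0.3927, -0.4652, +0.0829]
|eigenvalues of T|: 0.8845, 0.3811, 0.0836, 0.0439, 0.0439, 0.0000.
ρ = 0.8845; 0.8845 < 1: convergent.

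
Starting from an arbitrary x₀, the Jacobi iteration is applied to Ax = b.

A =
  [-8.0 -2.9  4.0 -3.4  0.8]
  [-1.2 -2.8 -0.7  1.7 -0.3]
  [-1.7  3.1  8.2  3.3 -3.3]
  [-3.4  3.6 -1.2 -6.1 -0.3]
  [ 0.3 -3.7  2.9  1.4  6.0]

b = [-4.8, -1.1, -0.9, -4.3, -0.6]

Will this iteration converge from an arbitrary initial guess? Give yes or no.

A = D + L + U where D = diag(-8, -2.8, 8.2, -6.1, 6).
T_J = -D⁻¹(L+U): T[4,3] = -(1.4)/(6) = -0.2333; T[4,4] = 0.
  T[0,:] = [+0.0000, -0.3625, +0.5000, -0.4250, +0.1000]
  T[1,:] = [-0.4286, +0.0000, -0.2500, +0.6071, -0.1071]
  T[2,:] = [+0.2073, -0.3780, +0.0000, -0.4024, +0.4024]
  T[3,:] = [-0.5574, +0.5902, -0.1967, +0.0000, -0.0492]
  T[4,:] = [-0.0500, +0.6167, -0.4833, -0.2333, +0.0000]
eigenvalue magnitudes: 1.1417, 0.6259, 0.3869, 0.3869, 0.1611.
ρ(T) = max|λ| = 1.1417; 1.1417 > 1: divergent.

no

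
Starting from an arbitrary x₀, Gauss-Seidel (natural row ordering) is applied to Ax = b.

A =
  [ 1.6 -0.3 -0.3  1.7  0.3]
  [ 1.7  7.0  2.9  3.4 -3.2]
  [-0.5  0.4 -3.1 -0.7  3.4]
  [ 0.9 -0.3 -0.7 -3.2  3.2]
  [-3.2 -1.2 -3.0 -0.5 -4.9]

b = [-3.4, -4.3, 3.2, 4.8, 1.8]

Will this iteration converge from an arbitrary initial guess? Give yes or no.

no

A = D + L + U where D = diag(1.6, 7, -3.1, -3.2, -4.9).
Gauss-Seidel: T = -(D+L)⁻¹U, row 0 first, T[0,1] = -(-0.3)/(1.6) = +0.1875; later rows by forward substitution.
  T[0,:] = [+0.0000, +0.1875, +0.1875, -1.0625, -0.1875]
  T[1,:] = [+0.0000, -0.0455, -0.4598, -0.2277, +0.5027]
  T[2,:] = [+0.0000, -0.0361, -0.0896, -0.0838, +1.1919]
  T[3,:] = [+0.0000, +0.0649, +0.1154, -0.2591, +0.6394]
  T[4,:] = [+0.0000, -0.0958, +0.0332, +0.8274, -0.7956]
eigenvalue magnitudes: 1.1378, 0.5153, 0.4162, 0.0469, 0.0000.
spectral radius ρ = 1.1378; 1.1378 > 1: divergent.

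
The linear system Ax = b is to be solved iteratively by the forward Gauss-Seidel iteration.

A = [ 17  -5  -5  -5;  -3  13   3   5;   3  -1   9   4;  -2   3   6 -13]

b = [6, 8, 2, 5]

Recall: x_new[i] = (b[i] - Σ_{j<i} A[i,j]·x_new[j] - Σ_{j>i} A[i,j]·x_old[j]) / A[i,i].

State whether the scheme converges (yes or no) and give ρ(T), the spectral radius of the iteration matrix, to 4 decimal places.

Write A = D+L+U with D = diag(17, 13, 9, -13).
GS T = -(D+L)⁻¹U: row 0 first, T[0,3] = -(-5)/(17) = +0.2941; later rows by forward substitution.
  T[0,:] = [+0.0000 +0.2941 +0.2941 +0.2941]
  T[1,:] = [+0.0000 +0.0679 -0.1629 -0.3167]
  T[2,:] = [+0.0000 -0.0905 -0.1161 -0.5777]
  T[3,:] = [+0.0000 -0.0714 -0.1364 -0.3850]
|eigenvalues of T|: 0.6165, 0.1211, 0.0621, 0.0000.
ρ(T) = max|λ| = 0.6165; 0.6165 < 1 ⇒ converges.

yes, ρ = 0.6165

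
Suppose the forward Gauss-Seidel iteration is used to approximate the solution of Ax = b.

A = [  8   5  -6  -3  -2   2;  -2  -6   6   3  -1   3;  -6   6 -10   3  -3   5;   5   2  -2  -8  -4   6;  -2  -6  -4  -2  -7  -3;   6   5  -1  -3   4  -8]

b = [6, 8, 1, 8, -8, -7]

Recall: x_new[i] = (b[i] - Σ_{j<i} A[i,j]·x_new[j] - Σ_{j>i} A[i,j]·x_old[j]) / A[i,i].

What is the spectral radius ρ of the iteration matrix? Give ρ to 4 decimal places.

Write A = D+L+U with D = diag(8, -6, -10, -8, -7, -8).
T_GS = -(D+L)⁻¹U: row 0 first, T[0,4] = -(-2)/(8) = +0.2500; later rows by forward substitution.
  T[0,:] = [+0.0000  -0.6250  +0.7500  +0.3750  +0.2500  -0.2500]
  T[1,:] = [+0.0000  +0.2083  +0.7500  +0.3750  -0.2500  +0.5833]
  T[2,:] = [+0.0000  +0.5000  -0.0000  +0.3000  -0.6000  +1.0000]
  T[3,:] = [+0.0000  -0.4635  +0.6562  +0.2531  -0.2562  +0.4896]
  T[4,:] = [+0.0000  -0.1533  -1.0446  -0.6723  +0.5589  -1.5685]
  T[5,:] = [+0.0000  -0.3039  +0.2628  +0.0470  +0.4818  -0.9157]
moduli |λ_i(T)| = 1.1747, 0.8942, 0.3592, 0.2826, 0.2826, 0.0000.
ρ = 1.1747; 1.1747 > 1: divergent.

1.1747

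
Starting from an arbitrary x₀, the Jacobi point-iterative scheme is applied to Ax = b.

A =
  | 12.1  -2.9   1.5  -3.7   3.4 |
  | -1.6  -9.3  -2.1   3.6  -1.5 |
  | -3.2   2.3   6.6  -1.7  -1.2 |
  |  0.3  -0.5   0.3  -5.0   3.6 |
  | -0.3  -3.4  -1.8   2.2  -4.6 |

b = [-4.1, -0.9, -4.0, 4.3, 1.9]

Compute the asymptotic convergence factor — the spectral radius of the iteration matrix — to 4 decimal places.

Split A = D + L + U, D = diag(12.1, -9.3, 6.6, -5, -4.6).
Jacobi T = -D⁻¹(L+U): T[4,2] = -(-1.8)/(-4.6) = -0.3913; T[4,4] = 0.
  T[0,:] = [+0.0000 +0.2397 -0.1240 +0.3058 -0.2810]
  T[1,:] = [-0.1720 +0.0000 -0.2258 +0.3871 -0.1613]
  T[2,:] = [+0.4848 -0.3485 +0.0000 +0.2576 +0.1818]
  T[3,:] = [+0.0600 -0.1000 +0.0600 +0.0000 +0.7200]
  T[4,:] = [-0.0652 -0.7391 -0.3913 +0.4783 +0.0000]
|λ(T)| sorted: 0.8757, 0.4759, 0.4759, 0.1415, 0.1415.
ρ = 0.8757; 0.8757 < 1, so it converges for any x₀.

0.8757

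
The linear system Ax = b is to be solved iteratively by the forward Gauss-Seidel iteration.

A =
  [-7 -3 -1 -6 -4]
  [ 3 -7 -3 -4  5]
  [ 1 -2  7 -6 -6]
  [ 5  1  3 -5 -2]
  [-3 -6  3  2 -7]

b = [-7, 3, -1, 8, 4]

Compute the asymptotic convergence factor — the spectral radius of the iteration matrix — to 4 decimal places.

1.2547

A = D + L + U where D = diag(-7, -7, 7, -5, -7).
T_GS = -(D+L)⁻¹U: row 0 first, T[0,1] = -(-3)/(-7) = -0.4286; later rows by forward substitution.
  T[0,:] = [+0.0000, -0.4286, -0.1429, -0.8571, -0.5714]
  T[1,:] = [+0.0000, -0.1837, -0.4898, -0.9388, +0.4694]
  T[2,:] = [+0.0000, +0.0087, -0.1195, +0.7114, +1.0729]
  T[3,:] = [+0.0000, -0.4601, -0.3125, -0.6181, -0.2338]
  T[4,:] = [+0.0000, +0.2134, +0.3405, +1.3003, +0.2356]
eigenvalue magnitudes: 1.2547, 0.5515, 0.5515, 0.0707, 0.0000.
spectral radius ρ = 1.2547; 1.2547 > 1, so it fails to converge.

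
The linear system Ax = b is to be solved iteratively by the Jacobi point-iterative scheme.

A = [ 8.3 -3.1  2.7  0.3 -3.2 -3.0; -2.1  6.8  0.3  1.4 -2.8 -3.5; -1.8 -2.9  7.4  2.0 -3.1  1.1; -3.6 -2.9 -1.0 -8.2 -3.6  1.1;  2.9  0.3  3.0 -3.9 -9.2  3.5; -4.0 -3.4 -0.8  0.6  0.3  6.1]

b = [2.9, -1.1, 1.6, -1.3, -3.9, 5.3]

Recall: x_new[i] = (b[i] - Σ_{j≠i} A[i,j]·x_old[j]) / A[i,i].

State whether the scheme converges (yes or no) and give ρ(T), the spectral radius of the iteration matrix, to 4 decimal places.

no, ρ = 1.2424

A = D + L + U where D = diag(8.3, 6.8, 7.4, -8.2, -9.2, 6.1).
T_J = -D⁻¹(L+U): T[2,3] = -(2)/(7.4) = -0.2703; T[2,2] = 0.
  T[0,:] = [+0.0000  +0.3735  -0.3253  -0.0361  +0.3855  +0.3614]
  T[1,:] = [+0.3088  +0.0000  -0.0441  -0.2059  +0.4118  +0.5147]
  T[2,:] = [+0.2432  +0.3919  +0.0000  -0.2703  +0.4189  -0.1486]
  T[3,:] = [-0.4390  -0.3537  -0.1220  +0.0000  -0.4390  +0.1341]
  T[4,:] = [+0.3152  +0.0326  +0.3261  -0.4239  +0.0000  +0.3804]
  T[5,:] = [+0.6557  +0.5574  +0.1311  -0.0984  -0.0492  +0.0000]
eigenvalue magnitudes: 1.2424, 0.7511, 0.7511, 0.4006, 0.3039, 0.1326.
spectral radius ρ = 1.2424; 1.2424 > 1 ⇒ diverges.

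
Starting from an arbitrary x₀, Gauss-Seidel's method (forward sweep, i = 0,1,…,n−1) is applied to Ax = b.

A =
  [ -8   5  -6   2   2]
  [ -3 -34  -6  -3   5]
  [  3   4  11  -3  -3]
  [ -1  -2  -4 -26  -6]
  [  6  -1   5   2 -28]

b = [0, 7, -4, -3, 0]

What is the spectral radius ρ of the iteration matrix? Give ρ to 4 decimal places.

Split A = D + L + U, D = diag(-8, -34, 11, -26, -28).
GS T = -(D+L)⁻¹U: row 0 first, T[0,2] = -(-6)/(-8) = -0.7500; later rows by forward substitution.
  T[0,:] = [+0.0000  +0.6250  -0.7500  +0.2500  +0.2500]
  T[1,:] = [+0.0000  -0.0551  -0.1103  -0.1103  +0.1250]
  T[2,:] = [+0.0000  -0.1504  +0.2447  +0.2447  +0.1591]
  T[3,:] = [+0.0000  +0.0033  -0.0003  -0.0388  -0.2745]
  T[4,:] = [+0.0000  +0.1093  -0.1131  +0.0984  +0.0579]
|roots of det(T-λI)|: 0.3350, 0.2075, 0.2075, 0.1032, 0.0000.
ρ(T) = max|λ| = 0.3350; 0.3350 < 1: convergent.

0.3350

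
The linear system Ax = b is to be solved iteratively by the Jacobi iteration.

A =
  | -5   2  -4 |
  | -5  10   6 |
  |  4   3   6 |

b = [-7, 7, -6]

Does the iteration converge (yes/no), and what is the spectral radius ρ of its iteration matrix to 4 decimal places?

Split A = D + L + U, D = diag(-5, 10, 6).
T_J = -D⁻¹(L+U): T[2,0] = -(4)/(6) = -0.6667; T[2,2] = 0.
  T[0,:] = [+0.0000  +0.4000  -0.8000]
  T[1,:] = [+0.5000  +0.0000  -0.6000]
  T[2,:] = [-0.6667  -0.5000  +0.0000]
moduli |λ_i(T)| = 1.1593, 0.7391, 0.4202.
spectral radius ρ = 1.1593; 1.1593 > 1: divergent.

no, ρ = 1.1593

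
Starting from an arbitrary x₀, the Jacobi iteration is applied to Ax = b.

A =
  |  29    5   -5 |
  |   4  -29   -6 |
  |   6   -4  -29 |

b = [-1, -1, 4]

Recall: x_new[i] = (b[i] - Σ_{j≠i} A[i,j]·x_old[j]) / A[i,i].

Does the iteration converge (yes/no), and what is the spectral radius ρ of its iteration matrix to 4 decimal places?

Let D = diag(29, -29, -29); L, U the strict triangles.
Jacobi: T = -D⁻¹(L+U), T[2,0] = -(6)/(-29) = +0.2069; T[2,2] = 0.
  T[0,:] = [+0.0000  -0.1724  +0.1724]
  T[1,:] = [+0.1379  +0.0000  -0.2069]
  T[2,:] = [+0.2069  -0.1379  +0.0000]
|roots of det(T-λI)|: 0.2398, 0.1307, 0.1307.
spectral radius ρ = 0.2398; 0.2398 < 1 ⇒ converges.

yes, ρ = 0.2398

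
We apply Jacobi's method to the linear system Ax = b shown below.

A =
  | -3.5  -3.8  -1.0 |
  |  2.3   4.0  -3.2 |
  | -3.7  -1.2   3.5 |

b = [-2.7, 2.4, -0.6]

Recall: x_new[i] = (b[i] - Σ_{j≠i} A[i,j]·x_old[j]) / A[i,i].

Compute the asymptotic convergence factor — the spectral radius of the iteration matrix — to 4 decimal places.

1.1579

A = D + L + U where D = diag(-3.5, 4, 3.5).
Jacobi: T = -D⁻¹(L+U), T[0,2] = -(-1)/(-3.5) = -0.2857; T[0,0] = 0.
  T[0,:] = [+0.0000, -1.0857, -0.2857]
  T[1,:] = [-0.5750, +0.0000, +0.8000]
  T[2,:] = [+1.0571, +0.3429, +0.0000]
moduli |λ_i(T)| = 1.1579, 0.8627, 0.8627.
spectral radius ρ = 1.1579; 1.1579 > 1, so it fails to converge.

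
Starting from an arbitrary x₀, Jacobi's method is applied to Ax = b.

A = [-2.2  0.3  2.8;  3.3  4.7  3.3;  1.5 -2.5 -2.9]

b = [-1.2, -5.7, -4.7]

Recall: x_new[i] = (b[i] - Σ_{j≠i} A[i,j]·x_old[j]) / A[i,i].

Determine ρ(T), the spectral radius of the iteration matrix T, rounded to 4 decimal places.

Diagonal D = diag(-2.2, 4.7, -2.9); L, U strict lower/upper.
Jacobi: T = -D⁻¹(L+U), T[2,0] = -(1.5)/(-2.9) = +0.5172; T[2,2] = 0.
  T[0,:] = [+0.0000, +0.1364, +1.2727]
  T[1,:] = [-0.7021, +0.0000, -0.7021]
  T[2,:] = [+0.5172, -0.8621, +0.0000]
moduli |λ_i(T)| = 1.3107, 0.7416, 0.7416.
spectral radius ρ = 1.3107; 1.3107 > 1, so it fails to converge.

1.3107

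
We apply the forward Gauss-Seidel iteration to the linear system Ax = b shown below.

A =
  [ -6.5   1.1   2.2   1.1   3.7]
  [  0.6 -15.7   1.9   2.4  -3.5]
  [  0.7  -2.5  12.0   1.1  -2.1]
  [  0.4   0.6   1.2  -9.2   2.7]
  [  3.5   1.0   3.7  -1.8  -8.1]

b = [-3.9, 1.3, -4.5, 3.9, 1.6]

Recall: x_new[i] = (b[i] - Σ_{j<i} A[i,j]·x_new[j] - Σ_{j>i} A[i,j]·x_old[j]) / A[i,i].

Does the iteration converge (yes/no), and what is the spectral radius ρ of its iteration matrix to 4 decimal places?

yes, ρ = 0.2775

Split A = D + L + U, D = diag(-6.5, -15.7, 12, -9.2, -8.1).
Gauss-Seidel: T = -(D+L)⁻¹U, row 0 first, T[0,3] = -(1.1)/(-6.5) = +0.1692; later rows by forward substitution.
  T[0,:] = [+0.0000  +0.1692  +0.3385  +0.1692  +0.5692]
  T[1,:] = [+0.0000  +0.0065  +0.1340  +0.1593  -0.2012]
  T[2,:] = [+0.0000  -0.0085  +0.0082  -0.0683  +0.0999]
  T[3,:] = [+0.0000  +0.0067  +0.0245  +0.0088  +0.3181]
  T[4,:] = [+0.0000  +0.0685  +0.1611  +0.0596  +0.1961]
eigenvalue magnitudes: 0.2775, 0.1068, 0.1068, 0.0752, 0.0000.
spectral radius ρ = 0.2775; 0.2775 < 1 ⇒ converges.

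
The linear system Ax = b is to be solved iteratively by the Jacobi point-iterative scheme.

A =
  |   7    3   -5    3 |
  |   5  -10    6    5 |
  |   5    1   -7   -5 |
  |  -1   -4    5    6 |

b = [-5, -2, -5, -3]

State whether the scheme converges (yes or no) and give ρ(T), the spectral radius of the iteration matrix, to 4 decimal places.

no, ρ = 1.2417

Split A = D + L + U, D = diag(7, -10, -7, 6).
T_J = -D⁻¹(L+U): T[2,0] = -(5)/(-7) = +0.7143; T[2,2] = 0.
  T[0,:] = [+0.0000 -0.4286 +0.7143 -0.4286]
  T[1,:] = [+0.5000 +0.0000 +0.6000 +0.5000]
  T[2,:] = [+0.7143 +0.1429 +0.0000 -0.7143]
  T[3,:] = [+0.1667 +0.6667 -0.8333 +0.0000]
|eigenvalues of T|: 1.2417, 0.7594, 0.7594, 0.1910.
ρ = 1.2417; 1.2417 > 1 ⇒ diverges.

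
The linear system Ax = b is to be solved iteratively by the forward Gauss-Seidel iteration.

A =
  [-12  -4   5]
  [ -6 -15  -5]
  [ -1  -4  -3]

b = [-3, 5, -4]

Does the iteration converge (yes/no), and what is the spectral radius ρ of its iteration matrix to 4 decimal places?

A = D + L + U where D = diag(-12, -15, -3).
GS T = -(D+L)⁻¹U: row 0 first, T[0,2] = -(5)/(-12) = +0.4167; later rows by forward substitution.
  T[0,:] = [+0.0000 -0.3333 +0.4167]
  T[1,:] = [+0.0000 +0.1333 -0.5000]
  T[2,:] = [+0.0000 -0.0667 +0.5278]
moduli |λ_i(T)| = 0.5993, 0.0618, 0.0000.
spectral radius ρ = 0.5993; 0.5993 < 1 ⇒ converges.

yes, ρ = 0.5993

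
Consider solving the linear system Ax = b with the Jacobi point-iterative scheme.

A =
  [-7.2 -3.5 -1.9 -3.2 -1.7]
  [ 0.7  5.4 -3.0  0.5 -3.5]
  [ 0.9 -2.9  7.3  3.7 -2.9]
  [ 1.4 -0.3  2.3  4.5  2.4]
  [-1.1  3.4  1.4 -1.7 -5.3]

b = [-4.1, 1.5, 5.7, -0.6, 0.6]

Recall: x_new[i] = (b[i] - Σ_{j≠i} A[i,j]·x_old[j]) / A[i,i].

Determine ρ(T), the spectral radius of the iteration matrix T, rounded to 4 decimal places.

A = D + L + U where D = diag(-7.2, 5.4, 7.3, 4.5, -5.3).
T_J = -D⁻¹(L+U): T[2,0] = -(0.9)/(7.3) = -0.1233; T[2,2] = 0.
  T[0,:] = [+0.0000 -0.4861 -0.2639 -0.4444 -0.2361]
  T[1,:] = [-0.1296 +0.0000 +0.5556 -0.0926 +0.6481]
  T[2,:] = [-0.1233 +0.3973 +0.0000 -0.5068 +0.3973]
  T[3,:] = [-0.3111 +0.0667 -0.5111 +0.0000 -0.5333]
  T[4,:] = [-0.2075 +0.6415 +0.2642 -0.3208 +0.0000]
|eigenvalues of T|: 1.2490, 0.9235, 0.4571, 0.4304, 0.2988.
ρ = 1.2490; 1.2490 > 1: divergent.

1.2490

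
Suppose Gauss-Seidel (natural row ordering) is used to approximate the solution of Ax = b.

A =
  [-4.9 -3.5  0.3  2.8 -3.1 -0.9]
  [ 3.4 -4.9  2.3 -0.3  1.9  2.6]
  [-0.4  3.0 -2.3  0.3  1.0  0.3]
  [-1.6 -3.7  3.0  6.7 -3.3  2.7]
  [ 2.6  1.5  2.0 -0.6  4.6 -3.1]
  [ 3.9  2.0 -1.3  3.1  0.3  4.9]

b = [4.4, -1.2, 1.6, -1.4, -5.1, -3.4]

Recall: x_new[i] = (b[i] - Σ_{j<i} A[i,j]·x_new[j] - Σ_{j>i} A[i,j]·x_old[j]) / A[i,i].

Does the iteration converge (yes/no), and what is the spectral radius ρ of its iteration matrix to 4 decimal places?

Write A = D+L+U with D = diag(-4.9, -4.9, -2.3, 6.7, 4.6, 4.9).
T_GS = -(D+L)⁻¹U: row 0 first, T[0,2] = -(0.3)/(-4.9) = +0.0612; later rows by forward substitution.
  T[0,:] = [+0.0000 -0.7143 +0.0612 +0.5714 -0.6327 -0.1837]
  T[1,:] = [+0.0000 -0.4956 +0.5119 +0.3353 -0.0512 +0.4032]
  T[2,:] = [+0.0000 -0.5222 +0.6570 +0.4684 +0.4780 +0.6882]
  T[3,:] = [+0.0000 -0.2104 +0.0031 +0.1119 +0.0991 -0.5324]
  T[4,:] = [+0.0000 +0.7650 -0.4868 -0.6214 +0.1794 +0.2776]
  T[5,:] = [+0.0000 +0.7186 -0.0555 -0.5001 +0.5776 +0.4840]
moduli |λ_i(T)| = 1.2201, 0.5691, 0.5691, 0.3260, 0.0897, 0.0000.
ρ = 1.2201; 1.2201 > 1: divergent.

no, ρ = 1.2201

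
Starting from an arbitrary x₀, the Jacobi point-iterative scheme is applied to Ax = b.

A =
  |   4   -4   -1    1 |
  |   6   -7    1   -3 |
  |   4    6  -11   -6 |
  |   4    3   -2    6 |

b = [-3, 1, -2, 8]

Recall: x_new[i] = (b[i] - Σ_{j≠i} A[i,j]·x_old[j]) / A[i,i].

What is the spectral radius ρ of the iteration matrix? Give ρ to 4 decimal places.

Split A = D + L + U, D = diag(4, -7, -11, 6).
Jacobi T = -D⁻¹(L+U): T[3,0] = -(4)/(6) = -0.6667; T[3,3] = 0.
  T[0,:] = [+0.0000 +1.0000 +0.2500 -0.2500]
  T[1,:] = [+0.8571 +0.0000 +0.1429 -0.4286]
  T[2,:] = [+0.3636 +0.5455 +0.0000 -0.5455]
  T[3,:] = [-0.6667 -0.5000 +0.3333 +0.0000]
|λ(T)| sorted: 1.3304, 0.8997, 0.3967, 0.3967.
ρ = 1.3304; 1.3304 > 1 ⇒ diverges.

1.3304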